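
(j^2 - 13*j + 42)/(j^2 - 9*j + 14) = (j - 6)/(j - 2)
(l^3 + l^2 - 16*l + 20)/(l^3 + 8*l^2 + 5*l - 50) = (l - 2)/(l + 5)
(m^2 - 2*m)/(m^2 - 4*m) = (m - 2)/(m - 4)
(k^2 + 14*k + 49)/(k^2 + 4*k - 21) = (k + 7)/(k - 3)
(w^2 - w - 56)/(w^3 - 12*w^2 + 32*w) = (w + 7)/(w*(w - 4))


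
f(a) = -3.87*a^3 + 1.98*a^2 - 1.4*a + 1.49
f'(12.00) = -1625.72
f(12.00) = -6417.55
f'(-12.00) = -1720.76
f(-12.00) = 6990.77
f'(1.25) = -14.59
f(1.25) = -4.72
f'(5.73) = -359.90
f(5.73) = -669.60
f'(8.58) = -822.11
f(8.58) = -2309.16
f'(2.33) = -55.20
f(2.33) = -39.98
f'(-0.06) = -1.68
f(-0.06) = 1.58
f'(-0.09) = -1.85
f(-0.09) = 1.63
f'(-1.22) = -23.51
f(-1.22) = 13.17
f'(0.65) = -3.73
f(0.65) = 0.35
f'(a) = -11.61*a^2 + 3.96*a - 1.4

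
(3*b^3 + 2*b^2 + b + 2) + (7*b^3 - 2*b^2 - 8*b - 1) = 10*b^3 - 7*b + 1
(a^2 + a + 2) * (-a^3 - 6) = -a^5 - a^4 - 2*a^3 - 6*a^2 - 6*a - 12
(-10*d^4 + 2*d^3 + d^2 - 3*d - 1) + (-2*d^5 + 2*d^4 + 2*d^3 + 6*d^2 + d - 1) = -2*d^5 - 8*d^4 + 4*d^3 + 7*d^2 - 2*d - 2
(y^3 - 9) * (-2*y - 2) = -2*y^4 - 2*y^3 + 18*y + 18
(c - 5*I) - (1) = c - 1 - 5*I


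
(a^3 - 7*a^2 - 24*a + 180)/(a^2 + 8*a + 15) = (a^2 - 12*a + 36)/(a + 3)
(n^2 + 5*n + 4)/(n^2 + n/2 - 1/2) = 2*(n + 4)/(2*n - 1)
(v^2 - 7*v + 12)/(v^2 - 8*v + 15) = (v - 4)/(v - 5)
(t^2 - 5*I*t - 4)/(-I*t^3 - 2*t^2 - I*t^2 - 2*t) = (-t^2 + 5*I*t + 4)/(t*(I*t^2 + 2*t + I*t + 2))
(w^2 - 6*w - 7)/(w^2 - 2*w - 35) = (w + 1)/(w + 5)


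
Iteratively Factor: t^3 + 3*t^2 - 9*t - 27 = (t - 3)*(t^2 + 6*t + 9) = (t - 3)*(t + 3)*(t + 3)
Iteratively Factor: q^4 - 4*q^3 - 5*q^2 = (q - 5)*(q^3 + q^2) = q*(q - 5)*(q^2 + q) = q*(q - 5)*(q + 1)*(q)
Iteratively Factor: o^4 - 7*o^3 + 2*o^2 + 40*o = (o - 5)*(o^3 - 2*o^2 - 8*o) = (o - 5)*(o - 4)*(o^2 + 2*o) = (o - 5)*(o - 4)*(o + 2)*(o)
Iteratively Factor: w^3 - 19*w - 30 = (w + 2)*(w^2 - 2*w - 15) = (w + 2)*(w + 3)*(w - 5)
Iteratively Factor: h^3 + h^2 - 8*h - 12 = (h + 2)*(h^2 - h - 6) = (h + 2)^2*(h - 3)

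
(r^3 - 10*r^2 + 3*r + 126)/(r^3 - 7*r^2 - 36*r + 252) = (r + 3)/(r + 6)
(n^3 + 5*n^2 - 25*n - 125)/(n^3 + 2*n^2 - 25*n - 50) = (n + 5)/(n + 2)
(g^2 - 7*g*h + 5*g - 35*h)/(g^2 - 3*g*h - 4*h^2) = (-g^2 + 7*g*h - 5*g + 35*h)/(-g^2 + 3*g*h + 4*h^2)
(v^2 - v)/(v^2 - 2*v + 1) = v/(v - 1)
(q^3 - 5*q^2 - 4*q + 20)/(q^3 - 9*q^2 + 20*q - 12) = (q^2 - 3*q - 10)/(q^2 - 7*q + 6)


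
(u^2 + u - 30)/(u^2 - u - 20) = (u + 6)/(u + 4)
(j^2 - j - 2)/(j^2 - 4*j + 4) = (j + 1)/(j - 2)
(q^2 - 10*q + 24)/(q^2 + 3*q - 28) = (q - 6)/(q + 7)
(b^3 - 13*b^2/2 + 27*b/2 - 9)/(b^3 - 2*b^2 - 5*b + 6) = (b^2 - 7*b/2 + 3)/(b^2 + b - 2)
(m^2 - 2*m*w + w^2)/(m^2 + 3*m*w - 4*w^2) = (m - w)/(m + 4*w)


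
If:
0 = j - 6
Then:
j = 6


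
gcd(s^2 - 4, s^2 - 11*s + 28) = 1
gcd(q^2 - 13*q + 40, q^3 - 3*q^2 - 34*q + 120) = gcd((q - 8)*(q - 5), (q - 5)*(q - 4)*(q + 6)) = q - 5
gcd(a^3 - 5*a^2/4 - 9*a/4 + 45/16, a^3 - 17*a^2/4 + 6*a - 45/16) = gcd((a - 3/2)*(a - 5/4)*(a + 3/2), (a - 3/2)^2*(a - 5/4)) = a^2 - 11*a/4 + 15/8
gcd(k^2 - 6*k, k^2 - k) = k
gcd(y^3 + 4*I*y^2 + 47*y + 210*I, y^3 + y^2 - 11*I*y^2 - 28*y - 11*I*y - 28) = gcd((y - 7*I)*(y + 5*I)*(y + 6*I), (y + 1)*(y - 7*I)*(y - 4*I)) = y - 7*I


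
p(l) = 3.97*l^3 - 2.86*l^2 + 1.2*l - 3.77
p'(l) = 11.91*l^2 - 5.72*l + 1.2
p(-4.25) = -365.29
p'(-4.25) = 240.63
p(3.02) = 83.12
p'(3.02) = 92.55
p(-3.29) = -180.05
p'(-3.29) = 148.93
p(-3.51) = -214.89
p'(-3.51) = 168.01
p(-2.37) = -75.53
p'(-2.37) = 81.65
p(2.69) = 56.04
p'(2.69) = 72.00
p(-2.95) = -134.12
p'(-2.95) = 121.72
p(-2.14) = -58.34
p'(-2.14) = 67.98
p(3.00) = 81.28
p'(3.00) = 91.23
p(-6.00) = -971.45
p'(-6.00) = 464.28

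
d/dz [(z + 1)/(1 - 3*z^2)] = (-3*z^2 + 6*z*(z + 1) + 1)/(3*z^2 - 1)^2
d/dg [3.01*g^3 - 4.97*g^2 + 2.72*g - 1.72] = 9.03*g^2 - 9.94*g + 2.72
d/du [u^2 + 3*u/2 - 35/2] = 2*u + 3/2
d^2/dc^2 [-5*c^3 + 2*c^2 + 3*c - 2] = 4 - 30*c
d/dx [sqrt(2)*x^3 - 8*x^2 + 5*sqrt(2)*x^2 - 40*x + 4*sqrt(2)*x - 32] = 3*sqrt(2)*x^2 - 16*x + 10*sqrt(2)*x - 40 + 4*sqrt(2)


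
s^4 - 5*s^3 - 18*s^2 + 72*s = s*(s - 6)*(s - 3)*(s + 4)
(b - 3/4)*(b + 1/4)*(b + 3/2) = b^3 + b^2 - 15*b/16 - 9/32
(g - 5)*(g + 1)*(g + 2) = g^3 - 2*g^2 - 13*g - 10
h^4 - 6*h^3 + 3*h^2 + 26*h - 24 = (h - 4)*(h - 3)*(h - 1)*(h + 2)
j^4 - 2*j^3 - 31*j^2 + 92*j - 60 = (j - 5)*(j - 2)*(j - 1)*(j + 6)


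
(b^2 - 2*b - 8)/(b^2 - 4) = (b - 4)/(b - 2)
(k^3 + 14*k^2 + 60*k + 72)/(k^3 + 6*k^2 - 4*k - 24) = (k + 6)/(k - 2)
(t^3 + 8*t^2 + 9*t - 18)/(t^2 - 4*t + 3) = (t^2 + 9*t + 18)/(t - 3)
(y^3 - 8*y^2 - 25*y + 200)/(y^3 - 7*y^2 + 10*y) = (y^2 - 3*y - 40)/(y*(y - 2))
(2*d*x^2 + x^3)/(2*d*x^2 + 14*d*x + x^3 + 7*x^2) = x/(x + 7)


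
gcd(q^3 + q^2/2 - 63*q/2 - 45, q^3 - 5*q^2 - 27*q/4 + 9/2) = q^2 - 9*q/2 - 9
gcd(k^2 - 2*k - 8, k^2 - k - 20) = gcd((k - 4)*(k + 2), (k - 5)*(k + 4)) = 1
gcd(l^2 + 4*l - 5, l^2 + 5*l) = l + 5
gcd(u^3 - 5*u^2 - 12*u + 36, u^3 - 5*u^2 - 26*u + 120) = u - 6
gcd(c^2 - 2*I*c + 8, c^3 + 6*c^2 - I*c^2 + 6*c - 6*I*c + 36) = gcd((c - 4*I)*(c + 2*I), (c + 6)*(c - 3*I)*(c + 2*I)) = c + 2*I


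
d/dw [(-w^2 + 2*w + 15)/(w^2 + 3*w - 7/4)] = 8*(-10*w^2 - 53*w - 97)/(16*w^4 + 96*w^3 + 88*w^2 - 168*w + 49)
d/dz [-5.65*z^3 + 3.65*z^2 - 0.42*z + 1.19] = -16.95*z^2 + 7.3*z - 0.42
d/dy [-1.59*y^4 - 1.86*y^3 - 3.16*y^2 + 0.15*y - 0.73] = -6.36*y^3 - 5.58*y^2 - 6.32*y + 0.15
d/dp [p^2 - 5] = 2*p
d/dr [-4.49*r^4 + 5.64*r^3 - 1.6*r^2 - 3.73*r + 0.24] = -17.96*r^3 + 16.92*r^2 - 3.2*r - 3.73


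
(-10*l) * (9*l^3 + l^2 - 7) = -90*l^4 - 10*l^3 + 70*l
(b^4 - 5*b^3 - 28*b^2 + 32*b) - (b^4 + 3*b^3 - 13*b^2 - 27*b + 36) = -8*b^3 - 15*b^2 + 59*b - 36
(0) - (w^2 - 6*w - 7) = -w^2 + 6*w + 7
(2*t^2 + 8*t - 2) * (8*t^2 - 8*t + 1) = 16*t^4 + 48*t^3 - 78*t^2 + 24*t - 2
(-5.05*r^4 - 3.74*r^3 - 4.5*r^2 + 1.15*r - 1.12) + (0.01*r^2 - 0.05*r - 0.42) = -5.05*r^4 - 3.74*r^3 - 4.49*r^2 + 1.1*r - 1.54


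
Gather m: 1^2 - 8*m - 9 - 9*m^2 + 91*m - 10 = -9*m^2 + 83*m - 18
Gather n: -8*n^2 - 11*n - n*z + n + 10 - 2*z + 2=-8*n^2 + n*(-z - 10) - 2*z + 12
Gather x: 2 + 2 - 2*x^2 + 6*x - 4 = -2*x^2 + 6*x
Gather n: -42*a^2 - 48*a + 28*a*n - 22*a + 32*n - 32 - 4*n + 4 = -42*a^2 - 70*a + n*(28*a + 28) - 28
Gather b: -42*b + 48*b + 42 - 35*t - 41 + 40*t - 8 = 6*b + 5*t - 7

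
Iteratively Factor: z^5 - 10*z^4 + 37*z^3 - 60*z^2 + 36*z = (z)*(z^4 - 10*z^3 + 37*z^2 - 60*z + 36) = z*(z - 3)*(z^3 - 7*z^2 + 16*z - 12) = z*(z - 3)*(z - 2)*(z^2 - 5*z + 6) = z*(z - 3)^2*(z - 2)*(z - 2)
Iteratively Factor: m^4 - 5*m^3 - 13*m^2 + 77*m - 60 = (m - 1)*(m^3 - 4*m^2 - 17*m + 60) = (m - 5)*(m - 1)*(m^2 + m - 12) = (m - 5)*(m - 1)*(m + 4)*(m - 3)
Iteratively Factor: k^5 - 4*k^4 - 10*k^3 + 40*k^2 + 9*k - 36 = (k + 3)*(k^4 - 7*k^3 + 11*k^2 + 7*k - 12) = (k - 1)*(k + 3)*(k^3 - 6*k^2 + 5*k + 12) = (k - 1)*(k + 1)*(k + 3)*(k^2 - 7*k + 12) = (k - 3)*(k - 1)*(k + 1)*(k + 3)*(k - 4)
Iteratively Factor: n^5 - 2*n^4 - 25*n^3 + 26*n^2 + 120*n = (n - 5)*(n^4 + 3*n^3 - 10*n^2 - 24*n) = (n - 5)*(n + 4)*(n^3 - n^2 - 6*n) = n*(n - 5)*(n + 4)*(n^2 - n - 6) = n*(n - 5)*(n + 2)*(n + 4)*(n - 3)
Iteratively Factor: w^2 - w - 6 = (w + 2)*(w - 3)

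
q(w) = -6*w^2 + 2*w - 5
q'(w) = 2 - 12*w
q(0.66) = -6.29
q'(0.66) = -5.92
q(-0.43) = -6.97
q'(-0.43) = 7.16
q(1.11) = -10.17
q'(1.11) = -11.32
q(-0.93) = -12.05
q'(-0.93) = 13.16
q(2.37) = -33.96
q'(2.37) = -26.44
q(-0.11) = -5.29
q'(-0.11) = 3.32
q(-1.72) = -26.19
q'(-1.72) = 22.64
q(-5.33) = -186.11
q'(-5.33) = 65.96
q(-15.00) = -1385.00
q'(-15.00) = 182.00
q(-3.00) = -65.00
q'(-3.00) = 38.00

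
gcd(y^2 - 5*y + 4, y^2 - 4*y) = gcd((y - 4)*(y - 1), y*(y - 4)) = y - 4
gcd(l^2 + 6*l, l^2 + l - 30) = l + 6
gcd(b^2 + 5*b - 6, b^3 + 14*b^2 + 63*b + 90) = b + 6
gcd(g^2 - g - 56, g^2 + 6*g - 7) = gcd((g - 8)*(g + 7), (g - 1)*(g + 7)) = g + 7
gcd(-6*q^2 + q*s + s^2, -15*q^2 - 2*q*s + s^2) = 3*q + s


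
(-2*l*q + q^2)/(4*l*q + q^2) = (-2*l + q)/(4*l + q)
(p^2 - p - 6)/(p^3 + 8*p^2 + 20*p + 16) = (p - 3)/(p^2 + 6*p + 8)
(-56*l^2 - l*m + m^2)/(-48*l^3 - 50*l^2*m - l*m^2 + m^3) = (7*l + m)/(6*l^2 + 7*l*m + m^2)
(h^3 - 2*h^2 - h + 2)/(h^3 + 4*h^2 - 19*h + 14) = (h + 1)/(h + 7)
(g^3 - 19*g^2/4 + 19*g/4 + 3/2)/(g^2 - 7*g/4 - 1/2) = g - 3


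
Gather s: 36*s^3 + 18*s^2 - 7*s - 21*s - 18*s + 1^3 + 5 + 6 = 36*s^3 + 18*s^2 - 46*s + 12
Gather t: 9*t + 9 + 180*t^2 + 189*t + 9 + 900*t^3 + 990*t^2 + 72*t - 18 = 900*t^3 + 1170*t^2 + 270*t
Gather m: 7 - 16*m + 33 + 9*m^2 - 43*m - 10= 9*m^2 - 59*m + 30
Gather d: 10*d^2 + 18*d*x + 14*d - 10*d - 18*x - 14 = 10*d^2 + d*(18*x + 4) - 18*x - 14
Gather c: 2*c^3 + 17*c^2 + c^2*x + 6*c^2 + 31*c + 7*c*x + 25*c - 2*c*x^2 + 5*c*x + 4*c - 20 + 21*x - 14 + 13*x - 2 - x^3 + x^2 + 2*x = 2*c^3 + c^2*(x + 23) + c*(-2*x^2 + 12*x + 60) - x^3 + x^2 + 36*x - 36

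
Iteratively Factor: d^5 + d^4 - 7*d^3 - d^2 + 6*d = (d + 3)*(d^4 - 2*d^3 - d^2 + 2*d) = (d - 1)*(d + 3)*(d^3 - d^2 - 2*d) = d*(d - 1)*(d + 3)*(d^2 - d - 2) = d*(d - 2)*(d - 1)*(d + 3)*(d + 1)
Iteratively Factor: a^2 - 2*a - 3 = (a - 3)*(a + 1)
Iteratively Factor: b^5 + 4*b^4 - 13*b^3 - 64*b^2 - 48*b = (b + 1)*(b^4 + 3*b^3 - 16*b^2 - 48*b) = (b + 1)*(b + 4)*(b^3 - b^2 - 12*b) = (b + 1)*(b + 3)*(b + 4)*(b^2 - 4*b) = b*(b + 1)*(b + 3)*(b + 4)*(b - 4)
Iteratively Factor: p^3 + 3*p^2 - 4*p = (p + 4)*(p^2 - p) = p*(p + 4)*(p - 1)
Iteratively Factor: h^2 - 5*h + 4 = (h - 4)*(h - 1)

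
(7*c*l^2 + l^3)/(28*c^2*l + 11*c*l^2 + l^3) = l/(4*c + l)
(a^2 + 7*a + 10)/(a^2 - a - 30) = (a + 2)/(a - 6)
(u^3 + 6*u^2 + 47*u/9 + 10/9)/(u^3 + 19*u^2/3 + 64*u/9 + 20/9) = (3*u + 1)/(3*u + 2)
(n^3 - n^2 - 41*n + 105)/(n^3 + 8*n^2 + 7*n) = (n^2 - 8*n + 15)/(n*(n + 1))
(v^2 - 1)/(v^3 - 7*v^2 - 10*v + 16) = (v + 1)/(v^2 - 6*v - 16)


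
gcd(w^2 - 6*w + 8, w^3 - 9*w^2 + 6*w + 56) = w - 4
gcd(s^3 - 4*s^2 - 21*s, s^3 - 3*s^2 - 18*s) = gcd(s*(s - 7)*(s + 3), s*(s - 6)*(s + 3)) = s^2 + 3*s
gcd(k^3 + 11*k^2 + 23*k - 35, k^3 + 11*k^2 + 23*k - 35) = k^3 + 11*k^2 + 23*k - 35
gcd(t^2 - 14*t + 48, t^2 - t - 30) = t - 6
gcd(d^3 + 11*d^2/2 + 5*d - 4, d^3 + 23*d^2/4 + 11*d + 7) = d + 2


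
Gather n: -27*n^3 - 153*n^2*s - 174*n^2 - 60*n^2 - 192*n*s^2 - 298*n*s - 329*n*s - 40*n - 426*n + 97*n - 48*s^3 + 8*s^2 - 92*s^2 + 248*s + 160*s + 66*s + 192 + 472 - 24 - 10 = -27*n^3 + n^2*(-153*s - 234) + n*(-192*s^2 - 627*s - 369) - 48*s^3 - 84*s^2 + 474*s + 630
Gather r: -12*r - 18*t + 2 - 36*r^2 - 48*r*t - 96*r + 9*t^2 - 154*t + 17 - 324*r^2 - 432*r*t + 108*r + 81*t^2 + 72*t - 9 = -360*r^2 - 480*r*t + 90*t^2 - 100*t + 10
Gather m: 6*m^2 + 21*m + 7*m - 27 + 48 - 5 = 6*m^2 + 28*m + 16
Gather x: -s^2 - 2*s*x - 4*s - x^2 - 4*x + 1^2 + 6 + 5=-s^2 - 4*s - x^2 + x*(-2*s - 4) + 12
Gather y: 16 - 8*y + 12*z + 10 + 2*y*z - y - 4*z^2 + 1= y*(2*z - 9) - 4*z^2 + 12*z + 27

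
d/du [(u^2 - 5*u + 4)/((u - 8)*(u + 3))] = 28*(5 - 2*u)/(u^4 - 10*u^3 - 23*u^2 + 240*u + 576)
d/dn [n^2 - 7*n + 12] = 2*n - 7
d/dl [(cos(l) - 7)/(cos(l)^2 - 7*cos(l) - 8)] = (cos(l)^2 - 14*cos(l) + 57)*sin(l)/(sin(l)^2 + 7*cos(l) + 7)^2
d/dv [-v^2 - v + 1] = -2*v - 1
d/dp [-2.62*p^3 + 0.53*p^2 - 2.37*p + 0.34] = -7.86*p^2 + 1.06*p - 2.37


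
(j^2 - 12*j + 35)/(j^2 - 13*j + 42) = (j - 5)/(j - 6)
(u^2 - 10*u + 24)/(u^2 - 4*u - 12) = (u - 4)/(u + 2)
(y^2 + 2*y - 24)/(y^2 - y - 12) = (y + 6)/(y + 3)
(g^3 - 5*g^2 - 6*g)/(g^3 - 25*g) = (g^2 - 5*g - 6)/(g^2 - 25)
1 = 1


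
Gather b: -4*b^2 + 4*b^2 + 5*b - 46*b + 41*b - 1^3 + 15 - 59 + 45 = 0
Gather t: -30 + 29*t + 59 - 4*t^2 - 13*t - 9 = -4*t^2 + 16*t + 20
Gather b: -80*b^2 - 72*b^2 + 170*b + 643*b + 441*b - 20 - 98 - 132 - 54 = -152*b^2 + 1254*b - 304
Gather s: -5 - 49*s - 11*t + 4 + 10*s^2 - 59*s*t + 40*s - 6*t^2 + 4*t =10*s^2 + s*(-59*t - 9) - 6*t^2 - 7*t - 1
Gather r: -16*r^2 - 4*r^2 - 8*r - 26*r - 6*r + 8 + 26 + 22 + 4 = -20*r^2 - 40*r + 60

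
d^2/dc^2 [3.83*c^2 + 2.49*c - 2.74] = 7.66000000000000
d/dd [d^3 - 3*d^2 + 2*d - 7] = 3*d^2 - 6*d + 2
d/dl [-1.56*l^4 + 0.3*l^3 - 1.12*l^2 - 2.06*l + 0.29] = -6.24*l^3 + 0.9*l^2 - 2.24*l - 2.06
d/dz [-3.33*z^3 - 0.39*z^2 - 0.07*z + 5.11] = -9.99*z^2 - 0.78*z - 0.07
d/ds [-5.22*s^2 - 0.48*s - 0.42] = -10.44*s - 0.48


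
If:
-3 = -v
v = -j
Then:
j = -3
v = 3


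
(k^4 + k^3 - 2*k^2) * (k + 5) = k^5 + 6*k^4 + 3*k^3 - 10*k^2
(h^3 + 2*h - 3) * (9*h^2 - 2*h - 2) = 9*h^5 - 2*h^4 + 16*h^3 - 31*h^2 + 2*h + 6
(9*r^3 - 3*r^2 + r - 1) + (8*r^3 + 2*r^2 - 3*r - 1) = 17*r^3 - r^2 - 2*r - 2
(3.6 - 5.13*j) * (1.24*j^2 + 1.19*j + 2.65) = -6.3612*j^3 - 1.6407*j^2 - 9.3105*j + 9.54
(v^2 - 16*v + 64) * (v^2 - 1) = v^4 - 16*v^3 + 63*v^2 + 16*v - 64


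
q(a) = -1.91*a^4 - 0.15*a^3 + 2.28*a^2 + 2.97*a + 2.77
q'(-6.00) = 1609.65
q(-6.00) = -2375.93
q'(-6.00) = 1609.65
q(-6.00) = -2375.93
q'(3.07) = -208.33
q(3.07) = -140.63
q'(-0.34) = 1.67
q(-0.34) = 2.00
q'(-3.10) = 212.11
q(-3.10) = -156.45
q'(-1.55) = 23.27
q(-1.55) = -6.82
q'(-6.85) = 2406.26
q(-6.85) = -4067.67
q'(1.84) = -37.76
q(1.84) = -6.87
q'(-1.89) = 44.32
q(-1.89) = -18.06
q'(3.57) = -334.10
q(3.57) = -274.64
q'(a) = -7.64*a^3 - 0.45*a^2 + 4.56*a + 2.97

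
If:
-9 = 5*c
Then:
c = -9/5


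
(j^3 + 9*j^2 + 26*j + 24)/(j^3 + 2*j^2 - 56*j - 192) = (j^2 + 5*j + 6)/(j^2 - 2*j - 48)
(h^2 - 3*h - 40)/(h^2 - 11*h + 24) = (h + 5)/(h - 3)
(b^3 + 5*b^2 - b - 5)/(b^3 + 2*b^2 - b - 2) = (b + 5)/(b + 2)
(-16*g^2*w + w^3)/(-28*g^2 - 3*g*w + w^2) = w*(-4*g + w)/(-7*g + w)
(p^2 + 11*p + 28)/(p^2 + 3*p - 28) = (p + 4)/(p - 4)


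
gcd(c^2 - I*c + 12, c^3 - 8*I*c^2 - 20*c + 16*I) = c - 4*I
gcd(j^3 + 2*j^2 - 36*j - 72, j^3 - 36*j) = j^2 - 36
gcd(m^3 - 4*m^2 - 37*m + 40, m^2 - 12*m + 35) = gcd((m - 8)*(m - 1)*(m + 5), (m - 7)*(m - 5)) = 1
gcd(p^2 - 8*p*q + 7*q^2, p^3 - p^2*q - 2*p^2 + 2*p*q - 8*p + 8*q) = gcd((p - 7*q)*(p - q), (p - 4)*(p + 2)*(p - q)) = p - q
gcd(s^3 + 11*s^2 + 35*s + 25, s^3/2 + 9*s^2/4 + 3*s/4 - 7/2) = 1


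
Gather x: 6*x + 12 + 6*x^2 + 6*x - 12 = 6*x^2 + 12*x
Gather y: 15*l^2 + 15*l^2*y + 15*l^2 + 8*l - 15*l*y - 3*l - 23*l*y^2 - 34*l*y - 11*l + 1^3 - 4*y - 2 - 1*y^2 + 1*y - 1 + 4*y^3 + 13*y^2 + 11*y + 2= 30*l^2 - 6*l + 4*y^3 + y^2*(12 - 23*l) + y*(15*l^2 - 49*l + 8)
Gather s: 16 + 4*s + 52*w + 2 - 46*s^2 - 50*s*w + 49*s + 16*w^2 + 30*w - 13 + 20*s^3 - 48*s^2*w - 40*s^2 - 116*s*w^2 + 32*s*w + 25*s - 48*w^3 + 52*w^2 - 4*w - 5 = 20*s^3 + s^2*(-48*w - 86) + s*(-116*w^2 - 18*w + 78) - 48*w^3 + 68*w^2 + 78*w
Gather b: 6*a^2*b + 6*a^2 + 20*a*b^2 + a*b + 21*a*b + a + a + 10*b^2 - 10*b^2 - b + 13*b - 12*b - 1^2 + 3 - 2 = 6*a^2 + 20*a*b^2 + 2*a + b*(6*a^2 + 22*a)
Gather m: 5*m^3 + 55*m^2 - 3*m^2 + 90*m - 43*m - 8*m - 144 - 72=5*m^3 + 52*m^2 + 39*m - 216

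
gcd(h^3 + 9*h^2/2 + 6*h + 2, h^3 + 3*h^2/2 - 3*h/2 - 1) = h^2 + 5*h/2 + 1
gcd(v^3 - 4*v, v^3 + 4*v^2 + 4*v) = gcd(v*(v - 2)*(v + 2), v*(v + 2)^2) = v^2 + 2*v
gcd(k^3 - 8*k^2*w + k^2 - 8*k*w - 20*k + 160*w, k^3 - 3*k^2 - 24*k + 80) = k^2 + k - 20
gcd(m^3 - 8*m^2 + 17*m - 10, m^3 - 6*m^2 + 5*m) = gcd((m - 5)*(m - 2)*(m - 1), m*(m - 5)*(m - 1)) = m^2 - 6*m + 5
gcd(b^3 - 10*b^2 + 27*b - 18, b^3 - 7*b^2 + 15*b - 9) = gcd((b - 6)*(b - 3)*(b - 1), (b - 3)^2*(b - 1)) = b^2 - 4*b + 3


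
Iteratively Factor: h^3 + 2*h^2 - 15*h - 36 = (h + 3)*(h^2 - h - 12) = (h + 3)^2*(h - 4)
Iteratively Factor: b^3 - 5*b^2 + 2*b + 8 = (b + 1)*(b^2 - 6*b + 8) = (b - 4)*(b + 1)*(b - 2)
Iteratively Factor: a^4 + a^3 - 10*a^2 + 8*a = (a + 4)*(a^3 - 3*a^2 + 2*a) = a*(a + 4)*(a^2 - 3*a + 2) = a*(a - 2)*(a + 4)*(a - 1)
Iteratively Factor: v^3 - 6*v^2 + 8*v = (v)*(v^2 - 6*v + 8) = v*(v - 2)*(v - 4)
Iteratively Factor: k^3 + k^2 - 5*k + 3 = (k + 3)*(k^2 - 2*k + 1) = (k - 1)*(k + 3)*(k - 1)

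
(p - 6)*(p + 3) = p^2 - 3*p - 18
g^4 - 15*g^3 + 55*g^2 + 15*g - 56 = (g - 8)*(g - 7)*(g - 1)*(g + 1)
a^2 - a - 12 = (a - 4)*(a + 3)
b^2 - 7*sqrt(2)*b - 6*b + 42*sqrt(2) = (b - 6)*(b - 7*sqrt(2))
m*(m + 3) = m^2 + 3*m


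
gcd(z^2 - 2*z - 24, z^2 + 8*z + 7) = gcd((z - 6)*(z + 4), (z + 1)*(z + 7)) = 1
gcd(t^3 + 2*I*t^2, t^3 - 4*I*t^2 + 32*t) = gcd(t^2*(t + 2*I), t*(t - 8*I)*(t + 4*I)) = t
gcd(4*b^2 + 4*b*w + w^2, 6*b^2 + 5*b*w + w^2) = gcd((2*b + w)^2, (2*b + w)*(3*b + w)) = 2*b + w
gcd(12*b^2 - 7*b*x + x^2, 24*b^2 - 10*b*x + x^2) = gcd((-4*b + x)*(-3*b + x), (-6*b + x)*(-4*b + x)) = -4*b + x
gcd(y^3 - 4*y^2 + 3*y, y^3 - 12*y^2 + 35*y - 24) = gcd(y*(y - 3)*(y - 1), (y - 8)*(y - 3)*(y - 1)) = y^2 - 4*y + 3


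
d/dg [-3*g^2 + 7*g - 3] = 7 - 6*g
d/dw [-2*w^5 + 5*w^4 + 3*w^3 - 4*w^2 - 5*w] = -10*w^4 + 20*w^3 + 9*w^2 - 8*w - 5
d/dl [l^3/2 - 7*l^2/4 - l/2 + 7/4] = 3*l^2/2 - 7*l/2 - 1/2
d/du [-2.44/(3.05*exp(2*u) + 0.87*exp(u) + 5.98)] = (14.884*exp(u) + 2.1228)*exp(u)/(3.05*exp(2*u) + 0.87*exp(u) + 5.98)^2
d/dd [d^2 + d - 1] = 2*d + 1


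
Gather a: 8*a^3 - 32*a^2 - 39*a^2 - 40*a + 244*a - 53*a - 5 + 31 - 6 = 8*a^3 - 71*a^2 + 151*a + 20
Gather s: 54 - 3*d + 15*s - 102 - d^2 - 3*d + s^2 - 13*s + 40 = -d^2 - 6*d + s^2 + 2*s - 8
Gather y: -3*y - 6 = -3*y - 6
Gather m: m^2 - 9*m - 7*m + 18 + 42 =m^2 - 16*m + 60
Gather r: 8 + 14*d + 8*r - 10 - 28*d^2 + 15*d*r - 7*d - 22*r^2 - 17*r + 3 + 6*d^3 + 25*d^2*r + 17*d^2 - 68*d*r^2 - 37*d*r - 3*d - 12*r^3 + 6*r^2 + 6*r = 6*d^3 - 11*d^2 + 4*d - 12*r^3 + r^2*(-68*d - 16) + r*(25*d^2 - 22*d - 3) + 1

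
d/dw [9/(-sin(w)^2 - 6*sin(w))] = 18*(sin(w) + 3)*cos(w)/((sin(w) + 6)^2*sin(w)^2)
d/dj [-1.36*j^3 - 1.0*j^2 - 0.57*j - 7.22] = -4.08*j^2 - 2.0*j - 0.57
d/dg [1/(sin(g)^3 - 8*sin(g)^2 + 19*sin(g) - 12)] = (-3*sin(g)^2 + 16*sin(g) - 19)*cos(g)/(sin(g)^3 - 8*sin(g)^2 + 19*sin(g) - 12)^2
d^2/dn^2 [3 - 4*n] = 0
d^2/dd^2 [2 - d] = 0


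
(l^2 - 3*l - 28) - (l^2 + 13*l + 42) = -16*l - 70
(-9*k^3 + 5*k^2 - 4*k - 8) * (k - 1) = -9*k^4 + 14*k^3 - 9*k^2 - 4*k + 8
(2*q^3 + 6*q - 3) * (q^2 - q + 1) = 2*q^5 - 2*q^4 + 8*q^3 - 9*q^2 + 9*q - 3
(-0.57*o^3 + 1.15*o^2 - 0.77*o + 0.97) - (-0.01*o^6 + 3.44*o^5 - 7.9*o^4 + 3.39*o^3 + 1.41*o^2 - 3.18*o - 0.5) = 0.01*o^6 - 3.44*o^5 + 7.9*o^4 - 3.96*o^3 - 0.26*o^2 + 2.41*o + 1.47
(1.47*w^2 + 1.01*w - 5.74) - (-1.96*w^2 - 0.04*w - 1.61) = 3.43*w^2 + 1.05*w - 4.13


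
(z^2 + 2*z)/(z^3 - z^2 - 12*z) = (z + 2)/(z^2 - z - 12)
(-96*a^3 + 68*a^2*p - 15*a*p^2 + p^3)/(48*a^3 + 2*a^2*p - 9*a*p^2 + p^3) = (-4*a + p)/(2*a + p)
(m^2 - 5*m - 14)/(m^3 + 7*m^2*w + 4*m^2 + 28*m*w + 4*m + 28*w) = (m - 7)/(m^2 + 7*m*w + 2*m + 14*w)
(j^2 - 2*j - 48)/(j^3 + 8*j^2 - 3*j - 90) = (j - 8)/(j^2 + 2*j - 15)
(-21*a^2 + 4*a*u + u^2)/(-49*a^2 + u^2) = (-3*a + u)/(-7*a + u)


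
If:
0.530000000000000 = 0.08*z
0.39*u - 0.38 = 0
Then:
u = 0.97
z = 6.62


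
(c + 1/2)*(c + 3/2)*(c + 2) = c^3 + 4*c^2 + 19*c/4 + 3/2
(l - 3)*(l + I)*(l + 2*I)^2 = l^4 - 3*l^3 + 5*I*l^3 - 8*l^2 - 15*I*l^2 + 24*l - 4*I*l + 12*I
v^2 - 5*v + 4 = (v - 4)*(v - 1)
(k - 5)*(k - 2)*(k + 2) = k^3 - 5*k^2 - 4*k + 20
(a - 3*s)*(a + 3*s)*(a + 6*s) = a^3 + 6*a^2*s - 9*a*s^2 - 54*s^3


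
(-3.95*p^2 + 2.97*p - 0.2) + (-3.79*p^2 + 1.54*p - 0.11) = -7.74*p^2 + 4.51*p - 0.31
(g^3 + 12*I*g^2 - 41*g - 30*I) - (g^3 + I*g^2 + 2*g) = 11*I*g^2 - 43*g - 30*I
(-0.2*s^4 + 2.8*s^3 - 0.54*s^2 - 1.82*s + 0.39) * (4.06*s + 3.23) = -0.812*s^5 + 10.722*s^4 + 6.8516*s^3 - 9.1334*s^2 - 4.2952*s + 1.2597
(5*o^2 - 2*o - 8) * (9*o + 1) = 45*o^3 - 13*o^2 - 74*o - 8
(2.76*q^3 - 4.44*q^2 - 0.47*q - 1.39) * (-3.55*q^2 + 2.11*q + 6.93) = -9.798*q^5 + 21.5856*q^4 + 11.4269*q^3 - 26.8264*q^2 - 6.19*q - 9.6327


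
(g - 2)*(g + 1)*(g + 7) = g^3 + 6*g^2 - 9*g - 14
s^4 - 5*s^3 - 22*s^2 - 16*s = s*(s - 8)*(s + 1)*(s + 2)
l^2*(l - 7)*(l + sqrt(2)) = l^4 - 7*l^3 + sqrt(2)*l^3 - 7*sqrt(2)*l^2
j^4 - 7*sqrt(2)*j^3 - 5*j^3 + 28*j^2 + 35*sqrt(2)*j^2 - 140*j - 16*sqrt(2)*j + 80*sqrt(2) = (j - 5)*(j - 4*sqrt(2))*(j - 2*sqrt(2))*(j - sqrt(2))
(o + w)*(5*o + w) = 5*o^2 + 6*o*w + w^2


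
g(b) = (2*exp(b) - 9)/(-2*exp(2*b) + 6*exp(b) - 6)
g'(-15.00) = 0.00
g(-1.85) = 1.70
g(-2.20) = 1.64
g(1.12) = 0.45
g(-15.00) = 1.50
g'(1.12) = -2.30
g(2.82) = -0.05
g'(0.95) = -4.23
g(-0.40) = 2.66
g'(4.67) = 0.01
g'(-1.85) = 0.22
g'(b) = (2*exp(b) - 9)*(4*exp(2*b) - 6*exp(b))/(-2*exp(2*b) + 6*exp(b) - 6)^2 + 2*exp(b)/(-2*exp(2*b) + 6*exp(b) - 6)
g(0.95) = 0.99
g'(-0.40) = 1.59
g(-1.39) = 1.84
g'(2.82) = 0.04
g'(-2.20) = 0.15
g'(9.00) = 0.00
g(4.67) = -0.01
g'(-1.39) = 0.39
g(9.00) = 0.00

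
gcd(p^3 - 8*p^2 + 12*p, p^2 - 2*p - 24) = p - 6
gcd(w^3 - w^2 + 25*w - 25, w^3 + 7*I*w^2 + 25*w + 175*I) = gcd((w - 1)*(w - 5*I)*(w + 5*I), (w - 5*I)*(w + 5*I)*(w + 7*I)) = w^2 + 25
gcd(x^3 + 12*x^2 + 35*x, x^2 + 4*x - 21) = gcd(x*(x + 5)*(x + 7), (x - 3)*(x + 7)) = x + 7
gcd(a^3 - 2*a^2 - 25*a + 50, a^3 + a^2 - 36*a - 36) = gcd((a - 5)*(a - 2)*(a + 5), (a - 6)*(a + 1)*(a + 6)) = 1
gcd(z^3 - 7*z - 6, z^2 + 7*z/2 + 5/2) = z + 1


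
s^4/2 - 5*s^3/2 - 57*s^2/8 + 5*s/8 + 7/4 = (s/2 + 1)*(s - 7)*(s - 1/2)*(s + 1/2)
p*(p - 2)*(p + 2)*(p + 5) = p^4 + 5*p^3 - 4*p^2 - 20*p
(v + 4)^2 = v^2 + 8*v + 16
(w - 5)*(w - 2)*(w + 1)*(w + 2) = w^4 - 4*w^3 - 9*w^2 + 16*w + 20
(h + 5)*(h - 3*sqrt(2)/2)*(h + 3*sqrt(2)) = h^3 + 3*sqrt(2)*h^2/2 + 5*h^2 - 9*h + 15*sqrt(2)*h/2 - 45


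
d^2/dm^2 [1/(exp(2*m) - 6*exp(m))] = 2*((3 - 2*exp(m))*(exp(m) - 6) + 4*(exp(m) - 3)^2)*exp(-m)/(exp(m) - 6)^3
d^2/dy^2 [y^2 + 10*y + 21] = 2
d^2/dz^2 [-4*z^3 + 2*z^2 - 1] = 4 - 24*z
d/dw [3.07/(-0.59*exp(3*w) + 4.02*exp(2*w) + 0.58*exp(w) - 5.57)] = (5.4339*exp(2*w) - 24.6828*exp(w) - 1.7806)*exp(w)/(0.59*exp(3*w) - 4.02*exp(2*w) - 0.58*exp(w) + 5.57)^2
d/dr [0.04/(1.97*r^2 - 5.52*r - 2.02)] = (0.2208 - 0.1576*r)/(-1.97*r^2 + 5.52*r + 2.02)^2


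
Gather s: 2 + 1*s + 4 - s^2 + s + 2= -s^2 + 2*s + 8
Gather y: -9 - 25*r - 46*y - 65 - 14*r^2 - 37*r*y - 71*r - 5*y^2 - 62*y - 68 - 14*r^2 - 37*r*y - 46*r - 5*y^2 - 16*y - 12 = -28*r^2 - 142*r - 10*y^2 + y*(-74*r - 124) - 154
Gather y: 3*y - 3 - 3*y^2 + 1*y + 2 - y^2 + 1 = -4*y^2 + 4*y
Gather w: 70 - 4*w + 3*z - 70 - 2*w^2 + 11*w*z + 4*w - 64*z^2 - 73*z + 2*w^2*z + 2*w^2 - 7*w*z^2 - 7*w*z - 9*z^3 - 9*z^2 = 2*w^2*z + w*(-7*z^2 + 4*z) - 9*z^3 - 73*z^2 - 70*z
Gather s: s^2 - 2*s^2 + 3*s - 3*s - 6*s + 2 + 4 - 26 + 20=-s^2 - 6*s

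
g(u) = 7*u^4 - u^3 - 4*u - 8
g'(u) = 28*u^3 - 3*u^2 - 4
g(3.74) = 1294.30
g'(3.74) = 1418.82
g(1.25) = 2.14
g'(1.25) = 46.00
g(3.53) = 1020.81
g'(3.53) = 1190.25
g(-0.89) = 0.66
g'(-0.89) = -26.12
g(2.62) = 293.38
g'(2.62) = 478.98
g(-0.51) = -5.35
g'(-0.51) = -8.49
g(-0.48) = -5.60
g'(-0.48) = -7.79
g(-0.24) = -7.00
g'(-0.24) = -4.56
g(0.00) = -8.00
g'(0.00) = -4.00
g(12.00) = 143368.00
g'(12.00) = 47948.00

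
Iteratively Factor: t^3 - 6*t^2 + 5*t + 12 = (t - 3)*(t^2 - 3*t - 4) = (t - 4)*(t - 3)*(t + 1)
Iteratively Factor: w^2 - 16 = (w - 4)*(w + 4)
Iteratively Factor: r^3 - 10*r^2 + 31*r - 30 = (r - 5)*(r^2 - 5*r + 6) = (r - 5)*(r - 2)*(r - 3)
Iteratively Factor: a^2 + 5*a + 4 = (a + 1)*(a + 4)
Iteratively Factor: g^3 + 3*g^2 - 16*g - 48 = (g + 3)*(g^2 - 16) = (g + 3)*(g + 4)*(g - 4)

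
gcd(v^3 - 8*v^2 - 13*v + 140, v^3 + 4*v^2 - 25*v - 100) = v^2 - v - 20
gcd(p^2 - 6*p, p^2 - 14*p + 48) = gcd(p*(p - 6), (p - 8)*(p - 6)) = p - 6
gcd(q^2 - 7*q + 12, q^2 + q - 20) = q - 4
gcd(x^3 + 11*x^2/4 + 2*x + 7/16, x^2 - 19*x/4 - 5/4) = 1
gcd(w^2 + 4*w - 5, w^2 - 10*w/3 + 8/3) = 1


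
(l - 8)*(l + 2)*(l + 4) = l^3 - 2*l^2 - 40*l - 64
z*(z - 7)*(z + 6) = z^3 - z^2 - 42*z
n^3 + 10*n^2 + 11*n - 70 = (n - 2)*(n + 5)*(n + 7)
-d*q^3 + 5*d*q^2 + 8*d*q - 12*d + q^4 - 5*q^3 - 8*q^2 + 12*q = (-d + q)*(q - 6)*(q - 1)*(q + 2)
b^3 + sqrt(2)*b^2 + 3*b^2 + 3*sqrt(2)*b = b*(b + 3)*(b + sqrt(2))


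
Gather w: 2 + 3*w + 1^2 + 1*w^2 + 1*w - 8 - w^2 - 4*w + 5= 0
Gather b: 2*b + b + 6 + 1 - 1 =3*b + 6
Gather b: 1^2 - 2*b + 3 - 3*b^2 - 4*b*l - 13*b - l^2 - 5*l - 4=-3*b^2 + b*(-4*l - 15) - l^2 - 5*l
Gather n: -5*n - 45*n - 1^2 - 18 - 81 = -50*n - 100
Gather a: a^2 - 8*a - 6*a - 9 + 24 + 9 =a^2 - 14*a + 24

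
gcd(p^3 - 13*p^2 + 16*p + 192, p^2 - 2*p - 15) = p + 3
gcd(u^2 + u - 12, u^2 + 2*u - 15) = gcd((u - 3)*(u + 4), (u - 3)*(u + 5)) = u - 3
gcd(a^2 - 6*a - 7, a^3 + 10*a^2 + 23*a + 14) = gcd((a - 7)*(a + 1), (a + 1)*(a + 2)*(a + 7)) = a + 1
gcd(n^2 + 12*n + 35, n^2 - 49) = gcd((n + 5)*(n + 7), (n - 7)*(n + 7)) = n + 7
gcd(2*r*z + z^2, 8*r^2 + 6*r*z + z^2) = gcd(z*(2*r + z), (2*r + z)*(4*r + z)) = 2*r + z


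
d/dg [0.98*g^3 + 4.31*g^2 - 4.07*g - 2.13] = 2.94*g^2 + 8.62*g - 4.07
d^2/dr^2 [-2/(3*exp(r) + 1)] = (6 - 18*exp(r))*exp(r)/(3*exp(r) + 1)^3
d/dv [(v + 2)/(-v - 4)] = -2/(v + 4)^2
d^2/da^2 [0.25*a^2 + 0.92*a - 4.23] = 0.500000000000000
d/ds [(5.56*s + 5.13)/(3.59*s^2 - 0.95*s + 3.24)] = (-19.9604*s^2 - 36.8334*s + 22.8879)/(12.8881*s^4 - 6.821*s^3 + 24.1657*s^2 - 6.156*s + 10.4976)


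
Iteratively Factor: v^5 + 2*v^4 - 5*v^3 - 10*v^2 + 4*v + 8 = (v + 2)*(v^4 - 5*v^2 + 4) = (v + 2)^2*(v^3 - 2*v^2 - v + 2) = (v + 1)*(v + 2)^2*(v^2 - 3*v + 2) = (v - 2)*(v + 1)*(v + 2)^2*(v - 1)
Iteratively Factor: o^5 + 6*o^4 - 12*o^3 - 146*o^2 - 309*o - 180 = (o + 3)*(o^4 + 3*o^3 - 21*o^2 - 83*o - 60) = (o + 3)*(o + 4)*(o^3 - o^2 - 17*o - 15) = (o - 5)*(o + 3)*(o + 4)*(o^2 + 4*o + 3) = (o - 5)*(o + 3)^2*(o + 4)*(o + 1)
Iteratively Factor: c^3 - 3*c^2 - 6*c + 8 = (c - 1)*(c^2 - 2*c - 8) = (c - 4)*(c - 1)*(c + 2)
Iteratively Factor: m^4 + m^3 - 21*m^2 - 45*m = (m - 5)*(m^3 + 6*m^2 + 9*m) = (m - 5)*(m + 3)*(m^2 + 3*m) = m*(m - 5)*(m + 3)*(m + 3)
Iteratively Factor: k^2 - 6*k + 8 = (k - 4)*(k - 2)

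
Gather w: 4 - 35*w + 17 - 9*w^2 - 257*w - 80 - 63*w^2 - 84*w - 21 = -72*w^2 - 376*w - 80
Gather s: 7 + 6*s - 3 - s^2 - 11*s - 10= -s^2 - 5*s - 6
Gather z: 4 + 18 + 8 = 30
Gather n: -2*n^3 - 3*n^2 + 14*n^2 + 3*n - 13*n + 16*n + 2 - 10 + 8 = -2*n^3 + 11*n^2 + 6*n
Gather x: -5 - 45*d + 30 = 25 - 45*d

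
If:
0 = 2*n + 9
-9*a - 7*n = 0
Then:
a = 7/2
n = -9/2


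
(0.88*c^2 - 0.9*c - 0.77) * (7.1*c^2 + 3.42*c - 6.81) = 6.248*c^4 - 3.3804*c^3 - 14.5378*c^2 + 3.4956*c + 5.2437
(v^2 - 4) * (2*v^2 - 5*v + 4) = 2*v^4 - 5*v^3 - 4*v^2 + 20*v - 16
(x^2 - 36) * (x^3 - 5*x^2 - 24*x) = x^5 - 5*x^4 - 60*x^3 + 180*x^2 + 864*x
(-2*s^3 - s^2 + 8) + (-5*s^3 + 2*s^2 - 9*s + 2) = -7*s^3 + s^2 - 9*s + 10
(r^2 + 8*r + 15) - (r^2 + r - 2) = 7*r + 17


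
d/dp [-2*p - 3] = -2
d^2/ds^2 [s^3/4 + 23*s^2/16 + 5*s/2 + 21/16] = 3*s/2 + 23/8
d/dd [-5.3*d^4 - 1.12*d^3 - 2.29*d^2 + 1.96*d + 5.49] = -21.2*d^3 - 3.36*d^2 - 4.58*d + 1.96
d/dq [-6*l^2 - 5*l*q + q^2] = -5*l + 2*q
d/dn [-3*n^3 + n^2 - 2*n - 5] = -9*n^2 + 2*n - 2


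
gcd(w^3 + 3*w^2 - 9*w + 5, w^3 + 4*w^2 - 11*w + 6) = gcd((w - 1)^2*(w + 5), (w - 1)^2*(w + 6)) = w^2 - 2*w + 1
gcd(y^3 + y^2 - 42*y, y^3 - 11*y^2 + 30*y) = y^2 - 6*y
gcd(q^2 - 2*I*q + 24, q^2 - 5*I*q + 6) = q - 6*I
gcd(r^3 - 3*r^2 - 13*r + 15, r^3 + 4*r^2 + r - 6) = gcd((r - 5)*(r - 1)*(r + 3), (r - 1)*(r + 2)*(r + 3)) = r^2 + 2*r - 3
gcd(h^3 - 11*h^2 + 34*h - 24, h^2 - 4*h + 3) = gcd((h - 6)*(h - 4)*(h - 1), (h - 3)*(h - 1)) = h - 1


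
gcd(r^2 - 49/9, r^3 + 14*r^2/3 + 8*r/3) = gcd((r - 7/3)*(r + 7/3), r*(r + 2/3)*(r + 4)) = 1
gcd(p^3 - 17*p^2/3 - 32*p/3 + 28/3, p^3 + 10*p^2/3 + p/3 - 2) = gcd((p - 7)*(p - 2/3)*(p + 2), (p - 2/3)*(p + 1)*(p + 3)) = p - 2/3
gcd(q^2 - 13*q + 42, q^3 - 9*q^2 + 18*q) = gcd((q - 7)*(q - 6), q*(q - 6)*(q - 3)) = q - 6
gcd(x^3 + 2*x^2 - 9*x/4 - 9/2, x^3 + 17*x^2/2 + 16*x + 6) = x + 2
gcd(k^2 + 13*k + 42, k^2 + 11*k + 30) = k + 6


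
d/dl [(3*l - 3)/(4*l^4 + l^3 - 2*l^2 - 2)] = 3*(4*l^4 + l^3 - 2*l^2 - l*(l - 1)*(16*l^2 + 3*l - 4) - 2)/(4*l^4 + l^3 - 2*l^2 - 2)^2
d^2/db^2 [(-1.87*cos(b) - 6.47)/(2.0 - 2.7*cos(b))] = (57.2643*sin(b)^2 - 42.418*cos(b) + 57.2643)/(19.683*cos(b)^3 - 43.74*cos(b)^2 + 32.4*cos(b) - 8.0)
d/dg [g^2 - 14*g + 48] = 2*g - 14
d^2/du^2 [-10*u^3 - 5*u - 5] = -60*u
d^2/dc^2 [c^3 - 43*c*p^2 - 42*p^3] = 6*c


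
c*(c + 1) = c^2 + c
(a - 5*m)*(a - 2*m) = a^2 - 7*a*m + 10*m^2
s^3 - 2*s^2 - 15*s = s*(s - 5)*(s + 3)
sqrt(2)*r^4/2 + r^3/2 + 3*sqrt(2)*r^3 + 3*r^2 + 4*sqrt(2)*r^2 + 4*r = r*(r/2 + 1)*(r + 4)*(sqrt(2)*r + 1)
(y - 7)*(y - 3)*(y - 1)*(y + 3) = y^4 - 8*y^3 - 2*y^2 + 72*y - 63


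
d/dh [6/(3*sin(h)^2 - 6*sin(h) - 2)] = 36*(1 - sin(h))*cos(h)/(-3*sin(h)^2 + 6*sin(h) + 2)^2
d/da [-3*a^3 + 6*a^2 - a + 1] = -9*a^2 + 12*a - 1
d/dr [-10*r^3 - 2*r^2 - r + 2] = -30*r^2 - 4*r - 1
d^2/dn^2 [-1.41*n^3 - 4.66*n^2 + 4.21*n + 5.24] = -8.46*n - 9.32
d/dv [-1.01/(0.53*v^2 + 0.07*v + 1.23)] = (1.0706*v + 0.0707)/(0.53*v^2 + 0.07*v + 1.23)^2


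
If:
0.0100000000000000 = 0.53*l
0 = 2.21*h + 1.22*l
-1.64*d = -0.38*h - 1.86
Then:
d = 1.13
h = -0.01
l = 0.02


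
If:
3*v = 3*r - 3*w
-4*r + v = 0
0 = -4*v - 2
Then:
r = -1/8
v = -1/2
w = 3/8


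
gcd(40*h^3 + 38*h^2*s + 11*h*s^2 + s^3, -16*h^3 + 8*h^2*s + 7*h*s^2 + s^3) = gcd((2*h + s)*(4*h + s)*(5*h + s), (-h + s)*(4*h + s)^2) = 4*h + s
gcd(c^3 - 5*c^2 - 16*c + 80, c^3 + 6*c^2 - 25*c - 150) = c - 5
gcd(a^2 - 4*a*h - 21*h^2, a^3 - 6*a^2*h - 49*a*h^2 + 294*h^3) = a - 7*h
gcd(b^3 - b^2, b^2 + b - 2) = b - 1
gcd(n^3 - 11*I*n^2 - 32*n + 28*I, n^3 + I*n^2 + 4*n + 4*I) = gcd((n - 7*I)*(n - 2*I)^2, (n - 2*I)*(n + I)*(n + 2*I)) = n - 2*I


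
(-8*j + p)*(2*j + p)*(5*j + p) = -80*j^3 - 46*j^2*p - j*p^2 + p^3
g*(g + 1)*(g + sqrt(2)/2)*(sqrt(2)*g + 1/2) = sqrt(2)*g^4 + sqrt(2)*g^3 + 3*g^3/2 + sqrt(2)*g^2/4 + 3*g^2/2 + sqrt(2)*g/4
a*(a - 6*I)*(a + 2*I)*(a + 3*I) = a^4 - I*a^3 + 24*a^2 + 36*I*a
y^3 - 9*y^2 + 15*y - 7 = (y - 7)*(y - 1)^2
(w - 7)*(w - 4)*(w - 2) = w^3 - 13*w^2 + 50*w - 56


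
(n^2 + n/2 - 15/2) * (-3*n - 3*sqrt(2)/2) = -3*n^3 - 3*sqrt(2)*n^2/2 - 3*n^2/2 - 3*sqrt(2)*n/4 + 45*n/2 + 45*sqrt(2)/4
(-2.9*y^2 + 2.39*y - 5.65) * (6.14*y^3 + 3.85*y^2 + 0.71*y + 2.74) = -17.806*y^5 + 3.5096*y^4 - 27.5485*y^3 - 28.0016*y^2 + 2.5371*y - 15.481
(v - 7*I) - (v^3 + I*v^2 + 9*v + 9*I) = -v^3 - I*v^2 - 8*v - 16*I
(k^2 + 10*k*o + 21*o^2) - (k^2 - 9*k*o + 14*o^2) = 19*k*o + 7*o^2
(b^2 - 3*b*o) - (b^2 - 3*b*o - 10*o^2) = 10*o^2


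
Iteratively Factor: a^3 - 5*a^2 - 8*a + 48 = (a - 4)*(a^2 - a - 12) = (a - 4)^2*(a + 3)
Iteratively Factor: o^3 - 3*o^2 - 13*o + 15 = (o - 5)*(o^2 + 2*o - 3) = (o - 5)*(o - 1)*(o + 3)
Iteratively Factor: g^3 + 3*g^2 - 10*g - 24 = (g + 2)*(g^2 + g - 12) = (g + 2)*(g + 4)*(g - 3)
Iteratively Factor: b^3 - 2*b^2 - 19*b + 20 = (b + 4)*(b^2 - 6*b + 5) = (b - 5)*(b + 4)*(b - 1)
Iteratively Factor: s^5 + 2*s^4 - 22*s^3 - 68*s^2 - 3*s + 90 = (s - 1)*(s^4 + 3*s^3 - 19*s^2 - 87*s - 90) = (s - 1)*(s + 3)*(s^3 - 19*s - 30) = (s - 5)*(s - 1)*(s + 3)*(s^2 + 5*s + 6) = (s - 5)*(s - 1)*(s + 2)*(s + 3)*(s + 3)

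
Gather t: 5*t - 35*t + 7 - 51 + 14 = -30*t - 30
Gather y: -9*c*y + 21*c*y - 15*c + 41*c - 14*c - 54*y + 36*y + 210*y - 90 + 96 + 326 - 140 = 12*c + y*(12*c + 192) + 192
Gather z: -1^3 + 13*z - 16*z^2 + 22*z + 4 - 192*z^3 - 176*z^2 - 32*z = -192*z^3 - 192*z^2 + 3*z + 3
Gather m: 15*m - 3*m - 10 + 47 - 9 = 12*m + 28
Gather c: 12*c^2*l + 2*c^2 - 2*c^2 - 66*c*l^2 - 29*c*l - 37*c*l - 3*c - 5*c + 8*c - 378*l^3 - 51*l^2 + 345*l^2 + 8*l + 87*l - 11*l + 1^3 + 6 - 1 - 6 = 12*c^2*l + c*(-66*l^2 - 66*l) - 378*l^3 + 294*l^2 + 84*l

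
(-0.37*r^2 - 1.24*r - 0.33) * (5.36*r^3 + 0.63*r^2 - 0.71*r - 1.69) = -1.9832*r^5 - 6.8795*r^4 - 2.2873*r^3 + 1.2978*r^2 + 2.3299*r + 0.5577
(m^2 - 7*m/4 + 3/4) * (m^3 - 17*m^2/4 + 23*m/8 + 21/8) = m^5 - 6*m^4 + 177*m^3/16 - 179*m^2/32 - 39*m/16 + 63/32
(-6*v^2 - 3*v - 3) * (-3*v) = 18*v^3 + 9*v^2 + 9*v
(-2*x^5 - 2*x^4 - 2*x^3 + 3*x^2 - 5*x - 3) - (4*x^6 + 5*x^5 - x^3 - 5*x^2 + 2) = -4*x^6 - 7*x^5 - 2*x^4 - x^3 + 8*x^2 - 5*x - 5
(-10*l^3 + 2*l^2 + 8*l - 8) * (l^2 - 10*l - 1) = -10*l^5 + 102*l^4 - 2*l^3 - 90*l^2 + 72*l + 8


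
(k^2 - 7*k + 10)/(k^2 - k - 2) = (k - 5)/(k + 1)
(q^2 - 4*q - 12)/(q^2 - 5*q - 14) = (q - 6)/(q - 7)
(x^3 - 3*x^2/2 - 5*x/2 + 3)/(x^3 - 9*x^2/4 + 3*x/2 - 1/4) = 2*(2*x^2 - x - 6)/(4*x^2 - 5*x + 1)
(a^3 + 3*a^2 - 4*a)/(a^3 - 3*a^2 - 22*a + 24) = a/(a - 6)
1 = 1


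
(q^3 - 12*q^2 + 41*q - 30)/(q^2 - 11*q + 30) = q - 1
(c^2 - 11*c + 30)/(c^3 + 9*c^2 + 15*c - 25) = (c^2 - 11*c + 30)/(c^3 + 9*c^2 + 15*c - 25)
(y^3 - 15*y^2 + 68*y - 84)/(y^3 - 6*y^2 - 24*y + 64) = (y^2 - 13*y + 42)/(y^2 - 4*y - 32)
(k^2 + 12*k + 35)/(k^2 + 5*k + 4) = (k^2 + 12*k + 35)/(k^2 + 5*k + 4)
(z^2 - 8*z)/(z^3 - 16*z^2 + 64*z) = 1/(z - 8)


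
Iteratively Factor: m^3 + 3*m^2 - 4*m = (m - 1)*(m^2 + 4*m) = (m - 1)*(m + 4)*(m)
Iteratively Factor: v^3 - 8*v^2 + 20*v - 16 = (v - 2)*(v^2 - 6*v + 8) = (v - 2)^2*(v - 4)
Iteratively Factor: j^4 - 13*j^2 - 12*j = (j - 4)*(j^3 + 4*j^2 + 3*j) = (j - 4)*(j + 1)*(j^2 + 3*j) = j*(j - 4)*(j + 1)*(j + 3)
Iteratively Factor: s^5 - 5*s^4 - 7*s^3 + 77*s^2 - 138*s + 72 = (s + 4)*(s^4 - 9*s^3 + 29*s^2 - 39*s + 18) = (s - 3)*(s + 4)*(s^3 - 6*s^2 + 11*s - 6) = (s - 3)^2*(s + 4)*(s^2 - 3*s + 2) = (s - 3)^2*(s - 1)*(s + 4)*(s - 2)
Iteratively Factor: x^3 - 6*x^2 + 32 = (x - 4)*(x^2 - 2*x - 8) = (x - 4)*(x + 2)*(x - 4)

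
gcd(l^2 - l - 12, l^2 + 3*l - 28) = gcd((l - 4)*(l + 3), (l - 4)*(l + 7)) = l - 4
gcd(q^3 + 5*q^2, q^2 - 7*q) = q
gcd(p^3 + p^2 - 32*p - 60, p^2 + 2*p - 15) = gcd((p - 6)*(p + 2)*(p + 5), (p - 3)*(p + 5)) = p + 5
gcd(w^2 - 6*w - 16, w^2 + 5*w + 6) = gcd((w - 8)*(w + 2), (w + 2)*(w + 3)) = w + 2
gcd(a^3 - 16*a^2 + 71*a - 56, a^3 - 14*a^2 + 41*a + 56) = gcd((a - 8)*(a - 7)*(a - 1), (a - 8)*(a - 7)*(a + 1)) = a^2 - 15*a + 56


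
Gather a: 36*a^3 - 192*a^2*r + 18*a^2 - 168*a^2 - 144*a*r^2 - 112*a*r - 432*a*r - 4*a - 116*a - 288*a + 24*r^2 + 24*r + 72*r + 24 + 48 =36*a^3 + a^2*(-192*r - 150) + a*(-144*r^2 - 544*r - 408) + 24*r^2 + 96*r + 72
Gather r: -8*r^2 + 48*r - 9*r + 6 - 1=-8*r^2 + 39*r + 5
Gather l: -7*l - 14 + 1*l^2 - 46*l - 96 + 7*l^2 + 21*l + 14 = 8*l^2 - 32*l - 96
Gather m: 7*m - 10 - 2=7*m - 12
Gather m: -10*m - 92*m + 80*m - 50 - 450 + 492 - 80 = -22*m - 88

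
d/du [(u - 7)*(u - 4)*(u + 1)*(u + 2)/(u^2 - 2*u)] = 2*(u^5 - 7*u^4 + 16*u^3 - 28*u^2 - 56*u + 56)/(u^2*(u^2 - 4*u + 4))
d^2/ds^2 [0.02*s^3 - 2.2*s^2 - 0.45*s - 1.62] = 0.12*s - 4.4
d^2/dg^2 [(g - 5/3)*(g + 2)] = 2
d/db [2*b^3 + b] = 6*b^2 + 1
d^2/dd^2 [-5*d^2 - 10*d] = -10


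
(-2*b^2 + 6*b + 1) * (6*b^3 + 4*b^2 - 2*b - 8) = -12*b^5 + 28*b^4 + 34*b^3 + 8*b^2 - 50*b - 8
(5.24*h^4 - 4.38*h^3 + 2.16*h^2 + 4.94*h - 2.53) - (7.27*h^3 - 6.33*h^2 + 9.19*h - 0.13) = 5.24*h^4 - 11.65*h^3 + 8.49*h^2 - 4.25*h - 2.4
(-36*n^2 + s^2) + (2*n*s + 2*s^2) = -36*n^2 + 2*n*s + 3*s^2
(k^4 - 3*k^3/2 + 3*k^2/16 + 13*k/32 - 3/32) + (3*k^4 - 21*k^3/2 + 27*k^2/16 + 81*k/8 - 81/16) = 4*k^4 - 12*k^3 + 15*k^2/8 + 337*k/32 - 165/32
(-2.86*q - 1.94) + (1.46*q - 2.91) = -1.4*q - 4.85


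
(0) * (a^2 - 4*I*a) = 0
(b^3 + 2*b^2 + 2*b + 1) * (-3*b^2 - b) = -3*b^5 - 7*b^4 - 8*b^3 - 5*b^2 - b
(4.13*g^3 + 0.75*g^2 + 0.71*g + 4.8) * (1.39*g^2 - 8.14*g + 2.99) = 5.7407*g^5 - 32.5757*g^4 + 7.2306*g^3 + 3.1351*g^2 - 36.9491*g + 14.352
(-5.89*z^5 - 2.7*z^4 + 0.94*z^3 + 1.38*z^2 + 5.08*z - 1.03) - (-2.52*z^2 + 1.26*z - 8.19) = -5.89*z^5 - 2.7*z^4 + 0.94*z^3 + 3.9*z^2 + 3.82*z + 7.16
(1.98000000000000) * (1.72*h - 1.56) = 3.4056*h - 3.0888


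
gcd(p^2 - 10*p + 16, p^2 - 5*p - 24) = p - 8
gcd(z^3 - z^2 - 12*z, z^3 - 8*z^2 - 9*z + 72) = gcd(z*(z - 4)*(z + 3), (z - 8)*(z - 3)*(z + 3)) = z + 3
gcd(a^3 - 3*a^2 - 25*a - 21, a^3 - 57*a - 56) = a + 1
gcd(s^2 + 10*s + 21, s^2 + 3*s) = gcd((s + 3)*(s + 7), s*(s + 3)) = s + 3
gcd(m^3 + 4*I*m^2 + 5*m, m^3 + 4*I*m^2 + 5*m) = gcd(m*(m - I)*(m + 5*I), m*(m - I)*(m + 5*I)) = m^3 + 4*I*m^2 + 5*m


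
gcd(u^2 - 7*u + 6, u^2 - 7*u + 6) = u^2 - 7*u + 6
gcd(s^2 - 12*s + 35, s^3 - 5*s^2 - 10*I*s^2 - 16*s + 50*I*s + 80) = s - 5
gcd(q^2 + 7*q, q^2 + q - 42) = q + 7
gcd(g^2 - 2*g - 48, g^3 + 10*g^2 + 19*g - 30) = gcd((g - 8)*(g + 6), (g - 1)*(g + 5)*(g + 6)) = g + 6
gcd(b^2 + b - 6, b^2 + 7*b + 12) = b + 3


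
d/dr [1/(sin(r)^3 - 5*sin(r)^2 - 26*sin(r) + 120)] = (-3*sin(r)^2 + 10*sin(r) + 26)*cos(r)/(sin(r)^3 - 5*sin(r)^2 - 26*sin(r) + 120)^2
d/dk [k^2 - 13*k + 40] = 2*k - 13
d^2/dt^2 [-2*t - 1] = 0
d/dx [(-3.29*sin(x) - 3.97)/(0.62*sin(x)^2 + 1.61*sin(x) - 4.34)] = (2.0398*sin(x)^2 + 4.9228*sin(x) + 20.6703)*cos(x)/(0.3844*sin(x)^4 + 1.9964*sin(x)^3 - 2.7895*sin(x)^2 - 13.9748*sin(x) + 18.8356)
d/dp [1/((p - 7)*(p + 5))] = 2*(1 - p)/(p^4 - 4*p^3 - 66*p^2 + 140*p + 1225)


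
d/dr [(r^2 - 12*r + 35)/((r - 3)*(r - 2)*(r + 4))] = (-r^4 + 24*r^3 - 131*r^2 + 118*r + 202)/(r^6 - 2*r^5 - 27*r^4 + 76*r^3 + 148*r^2 - 672*r + 576)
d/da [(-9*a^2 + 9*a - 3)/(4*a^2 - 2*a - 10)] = 3*(-3*a^2 + 34*a - 16)/(2*(4*a^4 - 4*a^3 - 19*a^2 + 10*a + 25))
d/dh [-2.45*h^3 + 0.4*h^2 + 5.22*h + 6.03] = -7.35*h^2 + 0.8*h + 5.22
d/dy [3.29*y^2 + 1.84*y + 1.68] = 6.58*y + 1.84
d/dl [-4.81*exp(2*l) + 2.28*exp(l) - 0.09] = (2.28 - 9.62*exp(l))*exp(l)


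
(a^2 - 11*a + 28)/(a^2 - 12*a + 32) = (a - 7)/(a - 8)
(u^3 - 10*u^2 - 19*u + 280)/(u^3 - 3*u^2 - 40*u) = (u - 7)/u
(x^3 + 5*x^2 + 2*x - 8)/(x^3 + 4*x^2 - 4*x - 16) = (x - 1)/(x - 2)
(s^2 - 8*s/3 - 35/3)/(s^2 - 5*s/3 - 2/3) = (-3*s^2 + 8*s + 35)/(-3*s^2 + 5*s + 2)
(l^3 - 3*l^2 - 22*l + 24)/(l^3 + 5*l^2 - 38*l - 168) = (l - 1)/(l + 7)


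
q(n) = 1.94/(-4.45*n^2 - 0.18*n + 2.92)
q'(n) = 1.94*(8.9*n + 0.18)/(-4.45*n^2 - 0.18*n + 2.92)^2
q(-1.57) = -0.25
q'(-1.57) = -0.44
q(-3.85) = -0.03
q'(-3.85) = -0.02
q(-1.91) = -0.15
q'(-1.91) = -0.19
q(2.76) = -0.06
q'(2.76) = 0.05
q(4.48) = -0.02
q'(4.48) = 0.01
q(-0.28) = 0.74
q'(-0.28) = -0.65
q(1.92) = -0.14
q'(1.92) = 0.18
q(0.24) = 0.74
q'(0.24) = 0.65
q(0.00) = 0.66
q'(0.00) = 0.04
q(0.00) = 0.66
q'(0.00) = 0.04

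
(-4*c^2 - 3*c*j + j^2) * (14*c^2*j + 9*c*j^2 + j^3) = -56*c^4*j - 78*c^3*j^2 - 17*c^2*j^3 + 6*c*j^4 + j^5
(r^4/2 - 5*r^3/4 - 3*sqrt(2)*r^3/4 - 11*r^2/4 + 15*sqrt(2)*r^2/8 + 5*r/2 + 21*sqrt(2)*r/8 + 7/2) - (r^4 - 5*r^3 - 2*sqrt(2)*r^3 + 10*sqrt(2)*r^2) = -r^4/2 + 5*sqrt(2)*r^3/4 + 15*r^3/4 - 65*sqrt(2)*r^2/8 - 11*r^2/4 + 5*r/2 + 21*sqrt(2)*r/8 + 7/2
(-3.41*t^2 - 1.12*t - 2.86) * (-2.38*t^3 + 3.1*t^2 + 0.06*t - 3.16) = 8.1158*t^5 - 7.9054*t^4 + 3.1302*t^3 + 1.8424*t^2 + 3.3676*t + 9.0376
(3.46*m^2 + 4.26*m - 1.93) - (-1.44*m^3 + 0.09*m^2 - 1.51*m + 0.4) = 1.44*m^3 + 3.37*m^2 + 5.77*m - 2.33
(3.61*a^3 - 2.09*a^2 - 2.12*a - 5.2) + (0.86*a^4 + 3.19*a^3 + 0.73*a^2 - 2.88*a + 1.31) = 0.86*a^4 + 6.8*a^3 - 1.36*a^2 - 5.0*a - 3.89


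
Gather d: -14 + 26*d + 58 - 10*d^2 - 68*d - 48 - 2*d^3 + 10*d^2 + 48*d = -2*d^3 + 6*d - 4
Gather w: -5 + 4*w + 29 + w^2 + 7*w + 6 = w^2 + 11*w + 30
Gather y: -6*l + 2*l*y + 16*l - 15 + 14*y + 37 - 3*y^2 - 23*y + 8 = 10*l - 3*y^2 + y*(2*l - 9) + 30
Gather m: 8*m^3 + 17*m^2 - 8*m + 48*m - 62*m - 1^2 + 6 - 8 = 8*m^3 + 17*m^2 - 22*m - 3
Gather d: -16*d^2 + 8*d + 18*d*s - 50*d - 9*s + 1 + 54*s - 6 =-16*d^2 + d*(18*s - 42) + 45*s - 5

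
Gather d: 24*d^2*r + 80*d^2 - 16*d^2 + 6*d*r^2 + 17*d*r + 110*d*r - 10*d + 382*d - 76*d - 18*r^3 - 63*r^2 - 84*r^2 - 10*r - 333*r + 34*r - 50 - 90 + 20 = d^2*(24*r + 64) + d*(6*r^2 + 127*r + 296) - 18*r^3 - 147*r^2 - 309*r - 120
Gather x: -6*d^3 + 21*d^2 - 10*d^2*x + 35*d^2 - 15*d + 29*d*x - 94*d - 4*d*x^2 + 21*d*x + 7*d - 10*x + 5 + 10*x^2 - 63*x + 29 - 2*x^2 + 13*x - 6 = -6*d^3 + 56*d^2 - 102*d + x^2*(8 - 4*d) + x*(-10*d^2 + 50*d - 60) + 28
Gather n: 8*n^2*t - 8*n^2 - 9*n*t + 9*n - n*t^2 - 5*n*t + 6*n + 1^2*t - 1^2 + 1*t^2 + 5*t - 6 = n^2*(8*t - 8) + n*(-t^2 - 14*t + 15) + t^2 + 6*t - 7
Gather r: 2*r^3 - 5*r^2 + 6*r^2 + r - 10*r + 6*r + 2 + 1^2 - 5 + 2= 2*r^3 + r^2 - 3*r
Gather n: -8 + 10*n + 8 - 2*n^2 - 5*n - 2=-2*n^2 + 5*n - 2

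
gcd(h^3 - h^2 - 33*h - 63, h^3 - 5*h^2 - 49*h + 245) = h - 7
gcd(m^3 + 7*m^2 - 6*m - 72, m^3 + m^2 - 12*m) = m^2 + m - 12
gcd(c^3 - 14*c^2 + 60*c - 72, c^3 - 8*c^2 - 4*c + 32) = c - 2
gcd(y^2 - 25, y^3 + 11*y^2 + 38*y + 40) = y + 5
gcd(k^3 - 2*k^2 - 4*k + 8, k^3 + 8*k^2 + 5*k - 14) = k + 2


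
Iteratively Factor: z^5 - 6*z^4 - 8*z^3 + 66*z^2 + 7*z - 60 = (z - 5)*(z^4 - z^3 - 13*z^2 + z + 12) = (z - 5)*(z + 3)*(z^3 - 4*z^2 - z + 4) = (z - 5)*(z - 1)*(z + 3)*(z^2 - 3*z - 4) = (z - 5)*(z - 1)*(z + 1)*(z + 3)*(z - 4)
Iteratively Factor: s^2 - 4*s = (s)*(s - 4)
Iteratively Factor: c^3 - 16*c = (c + 4)*(c^2 - 4*c) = c*(c + 4)*(c - 4)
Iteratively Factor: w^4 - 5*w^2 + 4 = (w - 2)*(w^3 + 2*w^2 - w - 2) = (w - 2)*(w + 1)*(w^2 + w - 2) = (w - 2)*(w + 1)*(w + 2)*(w - 1)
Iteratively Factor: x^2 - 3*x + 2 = (x - 2)*(x - 1)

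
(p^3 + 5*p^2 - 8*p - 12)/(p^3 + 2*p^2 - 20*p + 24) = (p + 1)/(p - 2)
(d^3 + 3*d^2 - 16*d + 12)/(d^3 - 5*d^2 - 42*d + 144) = (d^2 - 3*d + 2)/(d^2 - 11*d + 24)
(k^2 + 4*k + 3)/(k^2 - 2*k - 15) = (k + 1)/(k - 5)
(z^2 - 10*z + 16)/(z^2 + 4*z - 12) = (z - 8)/(z + 6)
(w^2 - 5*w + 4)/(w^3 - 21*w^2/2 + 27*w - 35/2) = 2*(w - 4)/(2*w^2 - 19*w + 35)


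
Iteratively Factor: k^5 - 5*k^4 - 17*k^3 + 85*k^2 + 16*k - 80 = (k + 4)*(k^4 - 9*k^3 + 19*k^2 + 9*k - 20) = (k - 1)*(k + 4)*(k^3 - 8*k^2 + 11*k + 20) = (k - 1)*(k + 1)*(k + 4)*(k^2 - 9*k + 20) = (k - 4)*(k - 1)*(k + 1)*(k + 4)*(k - 5)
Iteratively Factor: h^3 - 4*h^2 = (h)*(h^2 - 4*h) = h^2*(h - 4)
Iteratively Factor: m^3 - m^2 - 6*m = (m + 2)*(m^2 - 3*m) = m*(m + 2)*(m - 3)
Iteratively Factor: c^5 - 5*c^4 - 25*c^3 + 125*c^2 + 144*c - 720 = (c - 4)*(c^4 - c^3 - 29*c^2 + 9*c + 180) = (c - 5)*(c - 4)*(c^3 + 4*c^2 - 9*c - 36) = (c - 5)*(c - 4)*(c + 4)*(c^2 - 9) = (c - 5)*(c - 4)*(c - 3)*(c + 4)*(c + 3)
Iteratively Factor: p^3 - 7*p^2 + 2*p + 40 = (p - 5)*(p^2 - 2*p - 8) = (p - 5)*(p + 2)*(p - 4)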